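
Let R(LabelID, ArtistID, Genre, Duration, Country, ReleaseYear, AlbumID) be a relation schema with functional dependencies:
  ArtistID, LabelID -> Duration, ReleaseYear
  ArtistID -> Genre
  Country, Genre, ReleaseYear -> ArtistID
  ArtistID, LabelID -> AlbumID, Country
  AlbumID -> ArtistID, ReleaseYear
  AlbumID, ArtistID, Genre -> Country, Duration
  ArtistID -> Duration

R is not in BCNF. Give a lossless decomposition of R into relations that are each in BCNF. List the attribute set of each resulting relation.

{AlbumID, ArtistID, Country, ReleaseYear}; {AlbumID, LabelID}; {ArtistID, Duration, Genre}

Candidate keys of the original relation: {AlbumID, LabelID}, {ArtistID, LabelID}, {Country, Genre, LabelID, ReleaseYear}.
Within {AlbumID, ArtistID, Country, Duration, Genre, LabelID, ReleaseYear}: {ArtistID}⁺ ∩ {AlbumID, ArtistID, Country, Duration, Genre, LabelID, ReleaseYear} = {ArtistID, Duration, Genre}, not the whole set, so ArtistID -> Duration, Genre violates BCNF; decompose into {ArtistID, Duration, Genre} and {AlbumID, ArtistID, Country, LabelID, ReleaseYear}.
{ArtistID, Duration, Genre} has no BCNF violation.
Within {AlbumID, ArtistID, Country, LabelID, ReleaseYear}: {AlbumID}⁺ ∩ {AlbumID, ArtistID, Country, LabelID, ReleaseYear} = {AlbumID, ArtistID, Country, ReleaseYear}, not the whole set, so AlbumID -> ArtistID, Country, ReleaseYear violates BCNF; decompose into {AlbumID, ArtistID, Country, ReleaseYear} and {AlbumID, LabelID}.
{AlbumID, ArtistID, Country, ReleaseYear} has no BCNF violation.
{AlbumID, LabelID} has no BCNF violation.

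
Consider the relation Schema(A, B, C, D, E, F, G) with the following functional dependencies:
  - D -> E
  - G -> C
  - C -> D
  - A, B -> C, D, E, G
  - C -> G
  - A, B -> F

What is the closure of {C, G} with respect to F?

{C, D, E, G}

Start with {C, G}.
C -> D applies; add {D} → now {C, D, G}.
D -> E applies; add {E} → now {C, D, E, G}.
No further FD applies.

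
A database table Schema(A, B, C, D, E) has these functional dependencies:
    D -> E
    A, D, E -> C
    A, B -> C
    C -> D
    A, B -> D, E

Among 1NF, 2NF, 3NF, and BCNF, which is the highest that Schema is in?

2NF

Candidate key: {A, B}. Prime attributes: {A, B}.
D -> E breaks BCNF: {D}⁺ = {D, E}, so {D} is not a superkey.
Because {E} is non-prime and the left side of D -> E is not a superkey, the relation is not in 3NF.
No proper subset of a key has a non-prime attribute in its closure, so there is no partial dependency; 2NF holds.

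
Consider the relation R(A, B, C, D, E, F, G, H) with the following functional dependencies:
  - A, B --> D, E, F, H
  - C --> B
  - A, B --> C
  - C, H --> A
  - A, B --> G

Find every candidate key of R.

{A, B}, {A, C}, {C, H}

{A, B} is a candidate key since {A, B}⁺ = {A, B, C, D, E, F, G, H} covers every attribute.
{A, C} is a candidate key since {A, C}⁺ = {A, B, C, D, E, F, G, H} covers every attribute.
{C, H} is a candidate key since {C, H}⁺ = {A, B, C, D, E, F, G, H} covers every attribute.
These are minimal and exhaustive — every other superkey contains one of them.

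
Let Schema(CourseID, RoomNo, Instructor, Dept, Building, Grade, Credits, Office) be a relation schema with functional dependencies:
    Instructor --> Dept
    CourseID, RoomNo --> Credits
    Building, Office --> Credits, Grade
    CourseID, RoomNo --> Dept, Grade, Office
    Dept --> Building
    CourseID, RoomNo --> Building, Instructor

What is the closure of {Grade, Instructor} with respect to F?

{Building, Dept, Grade, Instructor}

Start with {Grade, Instructor}.
Instructor --> Dept applies; add {Dept} → now {Dept, Grade, Instructor}.
Dept --> Building applies; add {Building} → now {Building, Dept, Grade, Instructor}.
No further FD applies.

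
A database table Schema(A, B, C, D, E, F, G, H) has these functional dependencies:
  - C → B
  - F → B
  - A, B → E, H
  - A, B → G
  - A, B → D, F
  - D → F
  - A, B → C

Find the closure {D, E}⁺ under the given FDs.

Start with {D, E}.
D → F applies; add {F} → now {D, E, F}.
F → B applies; add {B} → now {B, D, E, F}.
No further FD applies.

{B, D, E, F}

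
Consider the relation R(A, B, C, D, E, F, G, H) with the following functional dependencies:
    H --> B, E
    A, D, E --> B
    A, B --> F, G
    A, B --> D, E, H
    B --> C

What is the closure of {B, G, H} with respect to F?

Start with {B, G, H}.
H --> B, E applies; add {E} → now {B, E, G, H}.
B --> C applies; add {C} → now {B, C, E, G, H}.
No further FD applies.

{B, C, E, G, H}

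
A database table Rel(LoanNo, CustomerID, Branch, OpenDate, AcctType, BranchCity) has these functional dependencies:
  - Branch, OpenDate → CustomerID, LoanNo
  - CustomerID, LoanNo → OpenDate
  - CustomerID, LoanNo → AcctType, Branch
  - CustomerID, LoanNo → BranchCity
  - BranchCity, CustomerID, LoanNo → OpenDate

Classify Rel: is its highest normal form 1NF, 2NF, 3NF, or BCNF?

BCNF

Candidate keys: {Branch, OpenDate}, {CustomerID, LoanNo}. Prime attributes: {Branch, CustomerID, LoanNo, OpenDate}.
Each dependency's left side is a superkey — BCNF holds.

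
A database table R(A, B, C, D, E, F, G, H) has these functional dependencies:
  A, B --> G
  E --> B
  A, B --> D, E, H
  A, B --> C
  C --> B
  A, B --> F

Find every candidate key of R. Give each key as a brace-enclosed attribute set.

{A} never appears on the right of any FD, so every key must include it.
Closure of {A, B} is {A, B, C, D, E, F, G, H}, the whole schema; {A, B} is a candidate key.
Closure of {A, C} is {A, B, C, D, E, F, G, H}, the whole schema; {A, C} is a candidate key.
Closure of {A, E} is {A, B, C, D, E, F, G, H}, the whole schema; {A, E} is a candidate key.
These are minimal and exhaustive — every other superkey contains one of them.

{A, B}, {A, C}, {A, E}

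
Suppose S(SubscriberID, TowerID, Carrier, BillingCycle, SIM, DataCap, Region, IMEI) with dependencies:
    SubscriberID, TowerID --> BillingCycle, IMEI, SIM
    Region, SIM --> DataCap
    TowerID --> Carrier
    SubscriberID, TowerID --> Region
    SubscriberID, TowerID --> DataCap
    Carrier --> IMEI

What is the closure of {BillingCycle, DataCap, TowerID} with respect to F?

Start with {BillingCycle, DataCap, TowerID}.
TowerID --> Carrier applies; add {Carrier} → now {BillingCycle, Carrier, DataCap, TowerID}.
Carrier --> IMEI applies; add {IMEI} → now {BillingCycle, Carrier, DataCap, IMEI, TowerID}.
No further FD applies.

{BillingCycle, Carrier, DataCap, IMEI, TowerID}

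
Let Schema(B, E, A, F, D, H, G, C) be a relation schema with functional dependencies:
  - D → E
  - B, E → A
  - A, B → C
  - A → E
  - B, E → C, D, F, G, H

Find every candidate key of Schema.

{A, B}, {B, D}, {B, E}

No FD produces {B}, so it must be in every candidate key.
Closure of {A, B} is {A, B, C, D, E, F, G, H}, the whole schema; {A, B} is a candidate key.
Closure of {B, D} is {A, B, C, D, E, F, G, H}, the whole schema; {B, D} is a candidate key.
Closure of {B, E} is {A, B, C, D, E, F, G, H}, the whole schema; {B, E} is a candidate key.
No proper subset of any of these is a key, and no other minimal superkey exists.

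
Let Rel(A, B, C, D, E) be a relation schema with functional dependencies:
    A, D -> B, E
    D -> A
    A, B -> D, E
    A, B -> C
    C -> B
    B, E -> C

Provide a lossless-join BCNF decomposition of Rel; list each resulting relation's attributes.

{A, C, D, E}; {B, C}

Candidate keys of the original relation: {A, B}, {A, C}, {D}.
In {A, B, C, D, E}, {C} is not a superkey ({C}⁺ restricted to this set is {B, C}), so split on C -> B into {B, C} and {A, C, D, E}.
{B, C}: every determinant is a superkey — BCNF.
{A, C, D, E}: every determinant is a superkey — BCNF.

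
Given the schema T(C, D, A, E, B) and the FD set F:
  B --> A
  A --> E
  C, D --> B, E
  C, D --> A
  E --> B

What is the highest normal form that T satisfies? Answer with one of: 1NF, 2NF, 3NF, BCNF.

2NF

Candidate key: {C, D}. Prime attributes: {C, D}.
B --> A breaks BCNF: {B}⁺ = {A, B, E}, so {B} is not a superkey.
Because {A} is non-prime and the left side of B --> A is not a superkey, the relation is not in 3NF.
No proper subset of a key has a non-prime attribute in its closure, so there is no partial dependency; 2NF holds.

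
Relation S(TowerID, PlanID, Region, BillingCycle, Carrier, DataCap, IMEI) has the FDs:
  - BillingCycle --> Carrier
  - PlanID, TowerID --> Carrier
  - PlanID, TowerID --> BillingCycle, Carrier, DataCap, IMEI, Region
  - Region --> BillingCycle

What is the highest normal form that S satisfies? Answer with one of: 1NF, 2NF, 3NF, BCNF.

2NF

Candidate key: {PlanID, TowerID}. Prime attributes: {PlanID, TowerID}.
BillingCycle --> Carrier breaks BCNF: {BillingCycle}⁺ = {BillingCycle, Carrier}, so {BillingCycle} is not a superkey.
BillingCycle --> Carrier has non-prime {Carrier} on the right and a non-superkey on the left, so 3NF fails.
No proper subset of a key has a non-prime attribute in its closure, so there is no partial dependency; 2NF holds.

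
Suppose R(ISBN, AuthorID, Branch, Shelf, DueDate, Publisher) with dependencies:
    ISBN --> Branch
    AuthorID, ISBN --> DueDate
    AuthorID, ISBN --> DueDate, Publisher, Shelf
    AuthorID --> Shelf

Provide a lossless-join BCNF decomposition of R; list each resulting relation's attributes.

Candidate key of the original relation: {AuthorID, ISBN}.
In {AuthorID, Branch, DueDate, ISBN, Publisher, Shelf}, {ISBN} is not a superkey ({ISBN}⁺ restricted to this set is {Branch, ISBN}), so split on ISBN --> Branch into {Branch, ISBN} and {AuthorID, DueDate, ISBN, Publisher, Shelf}.
{Branch, ISBN} has no BCNF violation.
In {AuthorID, DueDate, ISBN, Publisher, Shelf}, {AuthorID} is not a superkey ({AuthorID}⁺ restricted to this set is {AuthorID, Shelf}), so split on AuthorID --> Shelf into {AuthorID, Shelf} and {AuthorID, DueDate, ISBN, Publisher}.
{AuthorID, Shelf} has no BCNF violation.
{AuthorID, DueDate, ISBN, Publisher} has no BCNF violation.

{AuthorID, DueDate, ISBN, Publisher}; {AuthorID, Shelf}; {Branch, ISBN}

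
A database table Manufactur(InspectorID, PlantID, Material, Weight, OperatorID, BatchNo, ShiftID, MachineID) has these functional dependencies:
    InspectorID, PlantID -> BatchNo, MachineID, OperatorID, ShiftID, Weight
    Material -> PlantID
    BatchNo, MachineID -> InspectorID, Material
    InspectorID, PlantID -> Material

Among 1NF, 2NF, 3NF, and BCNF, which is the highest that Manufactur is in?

Candidate keys: {BatchNo, MachineID}, {InspectorID, Material}, {InspectorID, PlantID}. Prime attributes: {BatchNo, InspectorID, MachineID, Material, PlantID}.
Material -> PlantID: {Material}⁺ = {Material, PlantID}, which is not all of the attributes, so the left side is not a superkey — BCNF is violated.
But every attribute on its right side ({PlantID}) is prime, and the same holds for every other non-superkey FD, so 3NF still holds.

3NF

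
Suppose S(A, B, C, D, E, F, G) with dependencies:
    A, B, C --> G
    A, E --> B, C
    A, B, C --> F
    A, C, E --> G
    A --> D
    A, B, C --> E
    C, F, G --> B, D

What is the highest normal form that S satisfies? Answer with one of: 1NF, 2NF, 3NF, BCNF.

Candidate keys: {A, B, C}, {A, C, F, G}, {A, E}. Prime attributes: {A, B, C, E, F, G}.
A --> D: {A}⁺ = {A, D}, which is not all of the attributes, so the left side is not a superkey — BCNF is violated.
Because {D} is non-prime and the left side of A --> D is not a superkey, the relation is not in 3NF.
Since {A} ⊂ {A, E} and {A}⁺ ⊇ {D} with {D} non-prime, there is a partial dependency; 2NF fails.

1NF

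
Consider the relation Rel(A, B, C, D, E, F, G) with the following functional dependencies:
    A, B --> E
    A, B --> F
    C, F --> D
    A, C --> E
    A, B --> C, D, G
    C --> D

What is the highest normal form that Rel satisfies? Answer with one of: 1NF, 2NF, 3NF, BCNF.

Candidate key: {A, B}. Prime attributes: {A, B}.
For C, F --> D we have {C, F}⁺ = {C, D, F}; {C, F} is not a superkey, so BCNF fails.
C, F --> D has non-prime {D} on the right and a non-superkey on the left, so 3NF fails.
Checking every proper subset of each key, none determines a non-prime attribute — 2NF is satisfied.

2NF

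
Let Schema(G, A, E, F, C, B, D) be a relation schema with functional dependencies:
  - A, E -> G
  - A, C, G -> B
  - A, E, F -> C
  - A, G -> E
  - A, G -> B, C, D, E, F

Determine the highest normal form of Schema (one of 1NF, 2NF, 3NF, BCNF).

Candidate keys: {A, E}, {A, G}. Prime attributes: {A, E, G}.
The left-hand side of every FD is a superkey, so BCNF is satisfied.

BCNF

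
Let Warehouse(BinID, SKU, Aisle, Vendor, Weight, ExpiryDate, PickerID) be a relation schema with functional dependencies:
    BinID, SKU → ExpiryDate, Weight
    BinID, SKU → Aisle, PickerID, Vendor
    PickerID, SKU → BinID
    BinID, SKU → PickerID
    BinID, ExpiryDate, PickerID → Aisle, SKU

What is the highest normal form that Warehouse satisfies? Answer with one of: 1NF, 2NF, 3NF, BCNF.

BCNF

Candidate keys: {BinID, ExpiryDate, PickerID}, {BinID, SKU}, {PickerID, SKU}. Prime attributes: {BinID, ExpiryDate, PickerID, SKU}.
Each dependency's left side is a superkey — BCNF holds.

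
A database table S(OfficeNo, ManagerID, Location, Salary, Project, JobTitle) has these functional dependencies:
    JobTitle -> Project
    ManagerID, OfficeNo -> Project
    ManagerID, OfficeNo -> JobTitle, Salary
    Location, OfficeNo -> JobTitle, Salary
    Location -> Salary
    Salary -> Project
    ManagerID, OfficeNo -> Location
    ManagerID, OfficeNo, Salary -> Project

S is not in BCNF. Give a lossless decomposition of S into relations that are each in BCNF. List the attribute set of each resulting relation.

Candidate key of the original relation: {ManagerID, OfficeNo}.
In {JobTitle, Location, ManagerID, OfficeNo, Project, Salary}, {JobTitle} is not a superkey ({JobTitle}⁺ restricted to this set is {JobTitle, Project}), so split on JobTitle -> Project into {JobTitle, Project} and {JobTitle, Location, ManagerID, OfficeNo, Salary}.
{JobTitle, Project} is in BCNF.
In {JobTitle, Location, ManagerID, OfficeNo, Salary}, {Location, OfficeNo} is not a superkey ({Location, OfficeNo}⁺ restricted to this set is {JobTitle, Location, OfficeNo, Salary}), so split on Location, OfficeNo -> JobTitle, Salary into {JobTitle, Location, OfficeNo, Salary} and {Location, ManagerID, OfficeNo}.
In {JobTitle, Location, OfficeNo, Salary}, {Location} is not a superkey ({Location}⁺ restricted to this set is {Location, Salary}), so split on Location -> Salary into {Location, Salary} and {JobTitle, Location, OfficeNo}.
{Location, Salary} is in BCNF.
{JobTitle, Location, OfficeNo} is in BCNF.
{Location, ManagerID, OfficeNo} is in BCNF.

{JobTitle, Location, OfficeNo}; {JobTitle, Project}; {Location, ManagerID, OfficeNo}; {Location, Salary}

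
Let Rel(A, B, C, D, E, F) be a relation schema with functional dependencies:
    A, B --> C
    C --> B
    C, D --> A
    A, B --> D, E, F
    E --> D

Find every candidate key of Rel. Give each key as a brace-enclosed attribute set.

{A, B}, {A, C}, {C, D}, {C, E}

{A, B}⁺ = {A, B, C, D, E, F} — all of the relation — so {A, B} is a candidate key.
{A, C}⁺ = {A, B, C, D, E, F} — all of the relation — so {A, C} is a candidate key.
{C, D}⁺ = {A, B, C, D, E, F} — all of the relation — so {C, D} is a candidate key.
{C, E}⁺ = {A, B, C, D, E, F} — all of the relation — so {C, E} is a candidate key.
No proper subset of any of these is a key, and no other minimal superkey exists.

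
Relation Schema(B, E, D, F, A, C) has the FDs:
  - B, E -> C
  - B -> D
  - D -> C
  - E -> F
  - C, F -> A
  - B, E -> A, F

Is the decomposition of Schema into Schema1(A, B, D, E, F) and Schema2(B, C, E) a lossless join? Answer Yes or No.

Yes

Schema1 ∩ Schema2 = {B, E}; its closure under F is {A, B, C, D, E, F}.
Schema1 is contained in that closure, so Schema1 ∩ Schema2 -> Schema1 holds and the join is lossless.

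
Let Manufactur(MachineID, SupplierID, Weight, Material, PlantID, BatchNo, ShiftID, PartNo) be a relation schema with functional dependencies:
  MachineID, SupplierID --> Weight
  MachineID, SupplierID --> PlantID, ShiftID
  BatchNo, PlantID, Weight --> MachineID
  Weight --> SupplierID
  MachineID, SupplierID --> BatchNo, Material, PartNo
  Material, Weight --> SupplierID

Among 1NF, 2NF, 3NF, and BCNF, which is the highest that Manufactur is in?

3NF

Candidate keys: {BatchNo, PlantID, Weight}, {MachineID, SupplierID}, {MachineID, Weight}. Prime attributes: {BatchNo, MachineID, PlantID, SupplierID, Weight}.
Weight --> SupplierID: {Weight}⁺ = {SupplierID, Weight}, which is not all of the attributes, so the left side is not a superkey — BCNF is violated.
Since {SupplierID} ⊆ prime attributes and every other non-superkey FD also has a prime right side, the schema is in 3NF.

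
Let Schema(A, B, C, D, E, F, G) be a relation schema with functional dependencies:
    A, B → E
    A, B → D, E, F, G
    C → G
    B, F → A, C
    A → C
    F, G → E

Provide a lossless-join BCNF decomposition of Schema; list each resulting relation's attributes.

{A, B, D, F}; {A, C}; {A, E, F}; {C, G}

Candidate keys of the original relation: {A, B}, {B, F}.
Within {A, B, C, D, E, F, G}: {C}⁺ ∩ {A, B, C, D, E, F, G} = {C, G}, not the whole set, so C → G violates BCNF; decompose into {C, G} and {A, B, C, D, E, F}.
{C, G} has no BCNF violation.
Within {A, B, C, D, E, F}: {A}⁺ ∩ {A, B, C, D, E, F} = {A, C}, not the whole set, so A → C violates BCNF; decompose into {A, C} and {A, B, D, E, F}.
{A, C} has no BCNF violation.
Within {A, B, D, E, F}: {A, F}⁺ ∩ {A, B, D, E, F} = {A, E, F}, not the whole set, so A, F → E violates BCNF; decompose into {A, E, F} and {A, B, D, F}.
{A, E, F} has no BCNF violation.
{A, B, D, F} has no BCNF violation.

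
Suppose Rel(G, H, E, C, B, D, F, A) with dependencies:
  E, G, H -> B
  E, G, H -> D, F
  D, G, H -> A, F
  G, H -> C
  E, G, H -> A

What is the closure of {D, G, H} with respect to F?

{A, C, D, F, G, H}

Start with {D, G, H}.
D, G, H -> A, F applies; add {A, F} → now {A, D, F, G, H}.
G, H -> C applies; add {C} → now {A, C, D, F, G, H}.
No further FD applies.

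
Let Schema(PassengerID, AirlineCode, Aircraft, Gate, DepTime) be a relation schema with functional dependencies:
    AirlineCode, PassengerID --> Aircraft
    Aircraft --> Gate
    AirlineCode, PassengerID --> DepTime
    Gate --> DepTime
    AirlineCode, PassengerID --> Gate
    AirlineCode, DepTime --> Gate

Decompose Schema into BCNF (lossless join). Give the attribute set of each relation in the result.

{Aircraft, AirlineCode, PassengerID}; {Aircraft, Gate}; {DepTime, Gate}

Candidate key of the original relation: {AirlineCode, PassengerID}.
In {Aircraft, AirlineCode, DepTime, Gate, PassengerID}, {Aircraft} is not a superkey ({Aircraft}⁺ restricted to this set is {Aircraft, DepTime, Gate}), so split on Aircraft --> DepTime, Gate into {Aircraft, DepTime, Gate} and {Aircraft, AirlineCode, PassengerID}.
In {Aircraft, DepTime, Gate}, {Gate} is not a superkey ({Gate}⁺ restricted to this set is {DepTime, Gate}), so split on Gate --> DepTime into {DepTime, Gate} and {Aircraft, Gate}.
{DepTime, Gate} has no BCNF violation.
{Aircraft, Gate} has no BCNF violation.
{Aircraft, AirlineCode, PassengerID} has no BCNF violation.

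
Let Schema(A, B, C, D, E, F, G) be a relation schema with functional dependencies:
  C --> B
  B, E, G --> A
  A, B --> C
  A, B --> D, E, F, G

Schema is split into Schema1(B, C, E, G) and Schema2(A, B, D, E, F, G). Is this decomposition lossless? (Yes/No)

Yes

Schema1 ∩ Schema2 = {B, E, G}; its closure under F is {A, B, C, D, E, F, G}.
Since Schema1 ⊆ {A, B, C, D, E, F, G}, the intersection is a superkey of Schema1; the decomposition is lossless.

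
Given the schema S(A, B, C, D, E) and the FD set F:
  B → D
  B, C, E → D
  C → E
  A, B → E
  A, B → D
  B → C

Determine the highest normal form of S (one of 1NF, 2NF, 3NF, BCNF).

1NF

Candidate key: {A, B}. Prime attributes: {A, B}.
B → D breaks BCNF: {B}⁺ = {B, C, D, E}, so {B} is not a superkey.
B → D has non-prime {D} on the right and a non-superkey on the left, so 3NF fails.
The proper key subset {B} of {A, B} determines non-prime {C, D, E}, so the relation is not even in 2NF.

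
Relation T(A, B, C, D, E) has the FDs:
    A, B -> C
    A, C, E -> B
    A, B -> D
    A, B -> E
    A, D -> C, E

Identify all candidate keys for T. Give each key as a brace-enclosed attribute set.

{A, B}, {A, C, E}, {A, D}

Attributes never on any right-hand side: {A} — every candidate key must contain it.
{A, B}⁺ = {A, B, C, D, E} — all of the relation — so {A, B} is a candidate key.
{A, D}⁺ = {A, B, C, D, E} — all of the relation — so {A, D} is a candidate key.
{A, C, E}⁺ = {A, B, C, D, E} — all of the relation — so {A, C, E} is a candidate key.
No proper subset of any of these is a key, and no other minimal superkey exists.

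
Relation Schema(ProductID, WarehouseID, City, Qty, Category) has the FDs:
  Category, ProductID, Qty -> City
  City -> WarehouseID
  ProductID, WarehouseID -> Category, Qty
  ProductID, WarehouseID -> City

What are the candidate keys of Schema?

{ProductID} never appears on the right of any FD, so every key must include it.
{City, ProductID}⁺ = {Category, City, ProductID, Qty, WarehouseID} — all of the relation — so {City, ProductID} is a candidate key.
{ProductID, WarehouseID}⁺ = {Category, City, ProductID, Qty, WarehouseID} — all of the relation — so {ProductID, WarehouseID} is a candidate key.
{Category, ProductID, Qty}⁺ = {Category, City, ProductID, Qty, WarehouseID} — all of the relation — so {Category, ProductID, Qty} is a candidate key.
Any other superkey properly contains one of these, so there are no further candidate keys.

{Category, ProductID, Qty}, {City, ProductID}, {ProductID, WarehouseID}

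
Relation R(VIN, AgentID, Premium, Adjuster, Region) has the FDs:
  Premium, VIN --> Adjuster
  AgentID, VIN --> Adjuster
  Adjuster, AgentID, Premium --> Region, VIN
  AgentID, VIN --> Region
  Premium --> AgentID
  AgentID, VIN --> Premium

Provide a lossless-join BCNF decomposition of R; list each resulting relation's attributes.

Candidate keys of the original relation: {Adjuster, Premium}, {AgentID, VIN}, {Premium, VIN}.
{Adjuster, AgentID, Premium, Region, VIN}: {Premium} determines {AgentID, Premium} here but is not a superkey — split on Premium --> AgentID, giving {AgentID, Premium} and {Adjuster, Premium, Region, VIN}.
{AgentID, Premium} has no BCNF violation.
{Adjuster, Premium, Region, VIN} has no BCNF violation.

{Adjuster, Premium, Region, VIN}; {AgentID, Premium}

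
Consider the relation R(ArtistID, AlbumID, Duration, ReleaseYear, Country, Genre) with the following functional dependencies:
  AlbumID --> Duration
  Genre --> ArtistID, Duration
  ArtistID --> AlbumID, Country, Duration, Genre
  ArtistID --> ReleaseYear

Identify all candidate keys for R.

{ArtistID}⁺ = {AlbumID, ArtistID, Country, Duration, Genre, ReleaseYear} — all of the relation — so {ArtistID} is a candidate key.
{Genre}⁺ = {AlbumID, ArtistID, Country, Duration, Genre, ReleaseYear} — all of the relation — so {Genre} is a candidate key.
These are minimal and exhaustive — every other superkey contains one of them.

{ArtistID}, {Genre}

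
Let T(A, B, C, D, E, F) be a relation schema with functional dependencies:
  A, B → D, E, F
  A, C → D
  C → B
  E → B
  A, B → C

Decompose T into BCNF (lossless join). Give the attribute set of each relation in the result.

{A, C, D, E, F}; {B, C}

Candidate keys of the original relation: {A, B}, {A, C}, {A, E}.
{A, B, C, D, E, F}: {C} determines {B, C} here but is not a superkey — split on C → B, giving {B, C} and {A, C, D, E, F}.
{B, C} is in BCNF.
{A, C, D, E, F} is in BCNF.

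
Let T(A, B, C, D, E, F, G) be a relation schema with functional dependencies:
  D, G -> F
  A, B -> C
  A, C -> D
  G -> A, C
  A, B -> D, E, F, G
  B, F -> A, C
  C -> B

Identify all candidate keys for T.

{A, B}, {A, C}, {B, F}, {C, F}, {G}

Closure of {G} is {A, B, C, D, E, F, G}, the whole schema; {G} is a candidate key.
Closure of {A, B} is {A, B, C, D, E, F, G}, the whole schema; {A, B} is a candidate key.
Closure of {A, C} is {A, B, C, D, E, F, G}, the whole schema; {A, C} is a candidate key.
Closure of {B, F} is {A, B, C, D, E, F, G}, the whole schema; {B, F} is a candidate key.
Closure of {C, F} is {A, B, C, D, E, F, G}, the whole schema; {C, F} is a candidate key.
These are minimal and exhaustive — every other superkey contains one of them.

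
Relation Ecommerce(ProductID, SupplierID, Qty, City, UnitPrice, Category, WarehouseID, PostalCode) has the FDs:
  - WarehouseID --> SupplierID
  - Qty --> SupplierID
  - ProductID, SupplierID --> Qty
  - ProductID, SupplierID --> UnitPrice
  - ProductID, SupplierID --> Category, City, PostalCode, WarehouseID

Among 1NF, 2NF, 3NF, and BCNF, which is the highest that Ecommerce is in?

3NF

Candidate keys: {ProductID, Qty}, {ProductID, SupplierID}, {ProductID, WarehouseID}. Prime attributes: {ProductID, Qty, SupplierID, WarehouseID}.
WarehouseID --> SupplierID: {WarehouseID}⁺ = {SupplierID, WarehouseID}, which is not all of the attributes, so the left side is not a superkey — BCNF is violated.
But every attribute on its right side ({SupplierID}) is prime, and the same holds for every other non-superkey FD, so 3NF still holds.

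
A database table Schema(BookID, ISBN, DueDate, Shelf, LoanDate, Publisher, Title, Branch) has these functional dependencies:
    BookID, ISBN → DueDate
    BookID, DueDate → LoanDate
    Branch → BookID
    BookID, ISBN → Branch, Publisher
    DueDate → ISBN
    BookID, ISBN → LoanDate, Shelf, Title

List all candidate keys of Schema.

{BookID, DueDate}, {BookID, ISBN}, {Branch, DueDate}, {Branch, ISBN}

{BookID, DueDate}⁺ = {BookID, Branch, DueDate, ISBN, LoanDate, Publisher, Shelf, Title} — all of the relation — so {BookID, DueDate} is a candidate key.
{BookID, ISBN}⁺ = {BookID, Branch, DueDate, ISBN, LoanDate, Publisher, Shelf, Title} — all of the relation — so {BookID, ISBN} is a candidate key.
{Branch, DueDate}⁺ = {BookID, Branch, DueDate, ISBN, LoanDate, Publisher, Shelf, Title} — all of the relation — so {Branch, DueDate} is a candidate key.
{Branch, ISBN}⁺ = {BookID, Branch, DueDate, ISBN, LoanDate, Publisher, Shelf, Title} — all of the relation — so {Branch, ISBN} is a candidate key.
Any other superkey properly contains one of these, so there are no further candidate keys.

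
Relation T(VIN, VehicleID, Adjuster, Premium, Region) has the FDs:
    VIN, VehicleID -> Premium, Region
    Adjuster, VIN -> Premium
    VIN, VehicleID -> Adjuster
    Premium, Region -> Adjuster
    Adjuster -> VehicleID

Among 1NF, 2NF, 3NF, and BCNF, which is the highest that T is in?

3NF

Candidate keys: {Adjuster, VIN}, {Premium, Region, VIN}, {VIN, VehicleID}. Prime attributes: {Adjuster, Premium, Region, VIN, VehicleID}.
For Premium, Region -> Adjuster we have {Premium, Region}⁺ = {Adjuster, Premium, Region, VehicleID}; {Premium, Region} is not a superkey, so BCNF fails.
But every attribute on its right side ({Adjuster}) is prime, and the same holds for every other non-superkey FD, so 3NF still holds.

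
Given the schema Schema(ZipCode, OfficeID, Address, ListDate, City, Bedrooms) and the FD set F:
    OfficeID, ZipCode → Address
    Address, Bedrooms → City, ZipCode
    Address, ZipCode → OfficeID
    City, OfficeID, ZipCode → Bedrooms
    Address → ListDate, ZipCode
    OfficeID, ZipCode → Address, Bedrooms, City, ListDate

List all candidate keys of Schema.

{Address} is a candidate key since {Address}⁺ = {Address, Bedrooms, City, ListDate, OfficeID, ZipCode} covers every attribute.
{OfficeID, ZipCode} is a candidate key since {OfficeID, ZipCode}⁺ = {Address, Bedrooms, City, ListDate, OfficeID, ZipCode} covers every attribute.
These are minimal and exhaustive — every other superkey contains one of them.

{Address}, {OfficeID, ZipCode}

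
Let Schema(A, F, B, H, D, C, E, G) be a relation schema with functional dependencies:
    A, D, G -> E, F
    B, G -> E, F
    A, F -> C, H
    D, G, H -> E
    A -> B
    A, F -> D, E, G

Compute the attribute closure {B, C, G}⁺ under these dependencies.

{B, C, E, F, G}

Start with {B, C, G}.
B, G -> E, F applies; add {E, F} → now {B, C, E, F, G}.
No further FD applies.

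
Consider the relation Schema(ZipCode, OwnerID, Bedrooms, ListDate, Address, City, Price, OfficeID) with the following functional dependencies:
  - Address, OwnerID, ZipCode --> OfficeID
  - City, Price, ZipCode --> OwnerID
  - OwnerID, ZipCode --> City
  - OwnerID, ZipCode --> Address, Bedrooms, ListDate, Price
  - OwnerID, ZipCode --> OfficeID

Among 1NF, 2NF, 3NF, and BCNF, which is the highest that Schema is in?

Candidate keys: {City, Price, ZipCode}, {OwnerID, ZipCode}. Prime attributes: {City, OwnerID, Price, ZipCode}.
The left-hand side of every FD is a superkey, so BCNF is satisfied.

BCNF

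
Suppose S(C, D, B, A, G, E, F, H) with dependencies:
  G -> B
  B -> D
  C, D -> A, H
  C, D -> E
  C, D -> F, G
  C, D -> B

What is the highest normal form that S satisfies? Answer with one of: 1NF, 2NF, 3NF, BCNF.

Candidate keys: {B, C}, {C, D}, {C, G}. Prime attributes: {B, C, D, G}.
For G -> B we have {G}⁺ = {B, D, G}; {G} is not a superkey, so BCNF fails.
But every attribute on its right side ({B}) is prime, and the same holds for every other non-superkey FD, so 3NF still holds.

3NF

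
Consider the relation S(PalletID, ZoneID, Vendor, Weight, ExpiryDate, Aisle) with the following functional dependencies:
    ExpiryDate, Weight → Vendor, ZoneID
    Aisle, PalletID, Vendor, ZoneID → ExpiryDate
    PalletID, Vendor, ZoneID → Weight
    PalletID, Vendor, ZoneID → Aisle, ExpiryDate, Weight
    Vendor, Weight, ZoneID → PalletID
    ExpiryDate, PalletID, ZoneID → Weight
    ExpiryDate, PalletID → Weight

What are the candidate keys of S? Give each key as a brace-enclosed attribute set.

{ExpiryDate, PalletID}, {ExpiryDate, Weight}, {PalletID, Vendor, ZoneID}, {Vendor, Weight, ZoneID}

Closure of {ExpiryDate, PalletID} is {Aisle, ExpiryDate, PalletID, Vendor, Weight, ZoneID}, the whole schema; {ExpiryDate, PalletID} is a candidate key.
Closure of {ExpiryDate, Weight} is {Aisle, ExpiryDate, PalletID, Vendor, Weight, ZoneID}, the whole schema; {ExpiryDate, Weight} is a candidate key.
Closure of {PalletID, Vendor, ZoneID} is {Aisle, ExpiryDate, PalletID, Vendor, Weight, ZoneID}, the whole schema; {PalletID, Vendor, ZoneID} is a candidate key.
Closure of {Vendor, Weight, ZoneID} is {Aisle, ExpiryDate, PalletID, Vendor, Weight, ZoneID}, the whole schema; {Vendor, Weight, ZoneID} is a candidate key.
Any other superkey properly contains one of these, so there are no further candidate keys.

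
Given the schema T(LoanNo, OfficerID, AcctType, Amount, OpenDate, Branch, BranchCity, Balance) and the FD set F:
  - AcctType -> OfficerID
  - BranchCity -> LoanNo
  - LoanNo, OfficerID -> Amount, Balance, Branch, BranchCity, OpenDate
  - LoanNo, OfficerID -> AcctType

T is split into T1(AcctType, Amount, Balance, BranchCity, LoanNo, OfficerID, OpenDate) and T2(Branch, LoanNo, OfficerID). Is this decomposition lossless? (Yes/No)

Yes

The shared attributes are {LoanNo, OfficerID} and {LoanNo, OfficerID}⁺ = {AcctType, Amount, Balance, Branch, BranchCity, LoanNo, OfficerID, OpenDate}.
This includes all of T1, so the common attributes are a superkey of T1 — the join is lossless.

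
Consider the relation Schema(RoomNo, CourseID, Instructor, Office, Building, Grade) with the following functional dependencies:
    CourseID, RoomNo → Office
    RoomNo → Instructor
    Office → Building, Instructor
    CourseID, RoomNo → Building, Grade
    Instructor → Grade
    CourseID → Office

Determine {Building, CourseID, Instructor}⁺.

{Building, CourseID, Grade, Instructor, Office}

Start with {Building, CourseID, Instructor}.
Instructor → Grade applies; add {Grade} → now {Building, CourseID, Grade, Instructor}.
CourseID → Office applies; add {Office} → now {Building, CourseID, Grade, Instructor, Office}.
No further FD applies.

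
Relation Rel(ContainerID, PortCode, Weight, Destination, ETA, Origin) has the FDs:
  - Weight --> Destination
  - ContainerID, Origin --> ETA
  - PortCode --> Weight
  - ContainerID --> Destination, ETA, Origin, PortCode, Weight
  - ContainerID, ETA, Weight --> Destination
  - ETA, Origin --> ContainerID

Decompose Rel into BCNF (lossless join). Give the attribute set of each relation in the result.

Candidate keys of the original relation: {ContainerID}, {ETA, Origin}.
In {ContainerID, Destination, ETA, Origin, PortCode, Weight}, {Weight} is not a superkey ({Weight}⁺ restricted to this set is {Destination, Weight}), so split on Weight --> Destination into {Destination, Weight} and {ContainerID, ETA, Origin, PortCode, Weight}.
{Destination, Weight} is in BCNF.
In {ContainerID, ETA, Origin, PortCode, Weight}, {PortCode} is not a superkey ({PortCode}⁺ restricted to this set is {PortCode, Weight}), so split on PortCode --> Weight into {PortCode, Weight} and {ContainerID, ETA, Origin, PortCode}.
{PortCode, Weight} is in BCNF.
{ContainerID, ETA, Origin, PortCode} is in BCNF.

{ContainerID, ETA, Origin, PortCode}; {Destination, Weight}; {PortCode, Weight}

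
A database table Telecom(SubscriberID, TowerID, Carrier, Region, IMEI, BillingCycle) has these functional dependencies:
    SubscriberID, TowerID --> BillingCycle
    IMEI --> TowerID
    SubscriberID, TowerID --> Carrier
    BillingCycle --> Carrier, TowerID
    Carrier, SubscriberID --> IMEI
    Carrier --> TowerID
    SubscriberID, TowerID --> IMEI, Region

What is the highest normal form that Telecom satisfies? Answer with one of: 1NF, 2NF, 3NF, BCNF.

Candidate keys: {BillingCycle, SubscriberID}, {Carrier, SubscriberID}, {IMEI, SubscriberID}, {SubscriberID, TowerID}. Prime attributes: {BillingCycle, Carrier, IMEI, SubscriberID, TowerID}.
IMEI --> TowerID: {IMEI}⁺ = {IMEI, TowerID}, which is not all of the attributes, so the left side is not a superkey — BCNF is violated.
Its right-hand attributes {TowerID} are all prime, as are those of every other non-superkey FD — the relation is in 3NF.

3NF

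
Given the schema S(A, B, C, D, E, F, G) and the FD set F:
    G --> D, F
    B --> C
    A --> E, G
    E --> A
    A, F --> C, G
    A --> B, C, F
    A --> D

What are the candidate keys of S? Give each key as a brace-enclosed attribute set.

{A} is a candidate key since {A}⁺ = {A, B, C, D, E, F, G} covers every attribute.
{E} is a candidate key since {E}⁺ = {A, B, C, D, E, F, G} covers every attribute.
These are minimal and exhaustive — every other superkey contains one of them.

{A}, {E}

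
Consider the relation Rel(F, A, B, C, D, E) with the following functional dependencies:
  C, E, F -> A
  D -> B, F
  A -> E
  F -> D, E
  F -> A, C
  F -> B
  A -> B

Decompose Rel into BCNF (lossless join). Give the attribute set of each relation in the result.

{A, B, E}; {A, C, D, F}

Candidate keys of the original relation: {D}, {F}.
{A, B, C, D, E, F}: {A} determines {A, B, E} here but is not a superkey — split on A -> B, E, giving {A, B, E} and {A, C, D, F}.
{A, B, E}: every determinant is a superkey — BCNF.
{A, C, D, F}: every determinant is a superkey — BCNF.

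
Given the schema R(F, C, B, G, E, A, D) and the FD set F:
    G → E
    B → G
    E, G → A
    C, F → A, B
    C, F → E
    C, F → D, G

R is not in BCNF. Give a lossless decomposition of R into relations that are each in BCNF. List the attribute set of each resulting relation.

{A, E, G}; {B, C, D, F}; {B, G}

Candidate key of the original relation: {C, F}.
{A, B, C, D, E, F, G}: {G} determines {A, E, G} here but is not a superkey — split on G → A, E, giving {A, E, G} and {B, C, D, F, G}.
{A, E, G} has no BCNF violation.
{B, C, D, F, G}: {B} determines {B, G} here but is not a superkey — split on B → G, giving {B, G} and {B, C, D, F}.
{B, G} has no BCNF violation.
{B, C, D, F} has no BCNF violation.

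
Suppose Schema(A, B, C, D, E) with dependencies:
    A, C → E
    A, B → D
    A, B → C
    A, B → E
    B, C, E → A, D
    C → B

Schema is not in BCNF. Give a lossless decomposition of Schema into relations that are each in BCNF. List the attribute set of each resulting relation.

Candidate keys of the original relation: {A, B}, {A, C}, {C, E}.
{A, B, C, D, E}: {C} determines {B, C} here but is not a superkey — split on C → B, giving {B, C} and {A, C, D, E}.
{B, C} has no BCNF violation.
{A, C, D, E} has no BCNF violation.

{A, C, D, E}; {B, C}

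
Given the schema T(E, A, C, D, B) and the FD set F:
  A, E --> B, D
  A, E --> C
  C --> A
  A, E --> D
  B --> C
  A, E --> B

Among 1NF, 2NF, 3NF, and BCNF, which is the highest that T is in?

3NF

Candidate keys: {A, E}, {B, E}, {C, E}. Prime attributes: {A, B, C, E}.
For C --> A we have {C}⁺ = {A, C}; {C} is not a superkey, so BCNF fails.
Since {A} ⊆ prime attributes and every other non-superkey FD also has a prime right side, the schema is in 3NF.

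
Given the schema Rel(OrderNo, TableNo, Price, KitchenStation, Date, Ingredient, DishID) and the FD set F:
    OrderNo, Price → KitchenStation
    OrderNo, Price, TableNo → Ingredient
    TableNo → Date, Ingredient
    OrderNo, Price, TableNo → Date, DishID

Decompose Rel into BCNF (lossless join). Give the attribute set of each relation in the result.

Candidate key of the original relation: {OrderNo, Price, TableNo}.
In {Date, DishID, Ingredient, KitchenStation, OrderNo, Price, TableNo}, {OrderNo, Price} is not a superkey ({OrderNo, Price}⁺ restricted to this set is {KitchenStation, OrderNo, Price}), so split on OrderNo, Price → KitchenStation into {KitchenStation, OrderNo, Price} and {Date, DishID, Ingredient, OrderNo, Price, TableNo}.
{KitchenStation, OrderNo, Price} is in BCNF.
In {Date, DishID, Ingredient, OrderNo, Price, TableNo}, {TableNo} is not a superkey ({TableNo}⁺ restricted to this set is {Date, Ingredient, TableNo}), so split on TableNo → Date, Ingredient into {Date, Ingredient, TableNo} and {DishID, OrderNo, Price, TableNo}.
{Date, Ingredient, TableNo} is in BCNF.
{DishID, OrderNo, Price, TableNo} is in BCNF.

{Date, Ingredient, TableNo}; {DishID, OrderNo, Price, TableNo}; {KitchenStation, OrderNo, Price}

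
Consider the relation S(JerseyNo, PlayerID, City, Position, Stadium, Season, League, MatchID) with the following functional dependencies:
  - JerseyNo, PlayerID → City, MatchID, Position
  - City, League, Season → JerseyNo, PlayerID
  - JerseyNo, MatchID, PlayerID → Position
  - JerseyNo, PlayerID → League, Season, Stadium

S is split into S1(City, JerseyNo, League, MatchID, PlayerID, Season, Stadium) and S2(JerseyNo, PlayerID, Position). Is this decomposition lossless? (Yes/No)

Common attributes: {JerseyNo, PlayerID}; their closure is {City, JerseyNo, League, MatchID, PlayerID, Position, Season, Stadium}.
S1 is contained in that closure, so S1 ∩ S2 → S1 holds and the join is lossless.

Yes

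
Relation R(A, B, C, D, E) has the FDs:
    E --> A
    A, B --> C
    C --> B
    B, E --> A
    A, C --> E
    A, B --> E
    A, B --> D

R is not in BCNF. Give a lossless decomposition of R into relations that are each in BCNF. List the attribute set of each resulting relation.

Candidate keys of the original relation: {A, B}, {A, C}, {B, E}, {C, E}.
In {A, B, C, D, E}, {E} is not a superkey ({E}⁺ restricted to this set is {A, E}), so split on E --> A into {A, E} and {B, C, D, E}.
{A, E} has no BCNF violation.
In {B, C, D, E}, {C} is not a superkey ({C}⁺ restricted to this set is {B, C}), so split on C --> B into {B, C} and {C, D, E}.
{B, C} has no BCNF violation.
{C, D, E} has no BCNF violation.

{A, E}; {B, C}; {C, D, E}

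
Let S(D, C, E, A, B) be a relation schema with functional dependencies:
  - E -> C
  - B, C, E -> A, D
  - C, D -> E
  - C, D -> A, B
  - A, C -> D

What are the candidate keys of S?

{A, C}, {A, E}, {B, E}, {C, D}, {D, E}

{A, C} is a candidate key since {A, C}⁺ = {A, B, C, D, E} covers every attribute.
{A, E} is a candidate key since {A, E}⁺ = {A, B, C, D, E} covers every attribute.
{B, E} is a candidate key since {B, E}⁺ = {A, B, C, D, E} covers every attribute.
{C, D} is a candidate key since {C, D}⁺ = {A, B, C, D, E} covers every attribute.
{D, E} is a candidate key since {D, E}⁺ = {A, B, C, D, E} covers every attribute.
Any other superkey properly contains one of these, so there are no further candidate keys.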